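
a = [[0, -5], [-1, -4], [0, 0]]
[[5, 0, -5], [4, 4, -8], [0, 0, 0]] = a @ [[0, -4, 4], [-1, 0, 1]]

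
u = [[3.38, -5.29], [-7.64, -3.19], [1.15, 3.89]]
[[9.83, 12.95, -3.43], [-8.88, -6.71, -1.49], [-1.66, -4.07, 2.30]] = u @ [[1.53, 1.50, -0.06], [-0.88, -1.49, 0.61]]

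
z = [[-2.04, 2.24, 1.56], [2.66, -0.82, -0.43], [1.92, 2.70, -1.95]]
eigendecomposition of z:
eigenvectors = [[-0.57, -0.71, 0.58], [-0.49, 0.66, -0.61], [-0.66, -0.25, 0.54]]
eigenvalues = [1.7, -3.55, -2.95]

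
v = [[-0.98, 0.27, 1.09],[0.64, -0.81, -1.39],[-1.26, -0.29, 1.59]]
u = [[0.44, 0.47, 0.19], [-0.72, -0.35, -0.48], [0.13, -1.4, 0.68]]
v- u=[[-1.42, -0.20, 0.9],[1.36, -0.46, -0.91],[-1.39, 1.11, 0.91]]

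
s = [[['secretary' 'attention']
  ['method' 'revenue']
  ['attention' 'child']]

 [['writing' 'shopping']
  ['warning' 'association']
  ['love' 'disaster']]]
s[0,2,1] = 'child'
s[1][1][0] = 'warning'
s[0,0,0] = 'secretary'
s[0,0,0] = 'secretary'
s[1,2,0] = 'love'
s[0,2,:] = ['attention', 'child']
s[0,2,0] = 'attention'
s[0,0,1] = 'attention'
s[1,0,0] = 'writing'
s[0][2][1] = 'child'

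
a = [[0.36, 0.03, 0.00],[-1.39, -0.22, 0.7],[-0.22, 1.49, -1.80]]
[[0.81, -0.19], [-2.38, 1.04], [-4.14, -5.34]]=a @ [[2.37, -0.21], [-1.38, -3.75], [0.87, -0.11]]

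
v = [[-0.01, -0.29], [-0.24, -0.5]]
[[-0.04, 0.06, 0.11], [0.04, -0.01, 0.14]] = v @ [[-0.52, 0.53, 0.18], [0.17, -0.23, -0.37]]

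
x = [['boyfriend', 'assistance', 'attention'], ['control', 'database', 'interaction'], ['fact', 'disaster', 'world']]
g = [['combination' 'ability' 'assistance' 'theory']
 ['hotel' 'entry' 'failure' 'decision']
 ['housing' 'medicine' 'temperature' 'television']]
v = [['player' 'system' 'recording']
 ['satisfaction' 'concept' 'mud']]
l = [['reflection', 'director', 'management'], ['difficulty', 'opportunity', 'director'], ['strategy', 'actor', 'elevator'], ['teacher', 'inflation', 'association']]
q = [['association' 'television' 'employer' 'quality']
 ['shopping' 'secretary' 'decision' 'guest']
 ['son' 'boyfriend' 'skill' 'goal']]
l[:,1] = ['director', 'opportunity', 'actor', 'inflation']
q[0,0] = 'association'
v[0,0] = 'player'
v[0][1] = 'system'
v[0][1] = 'system'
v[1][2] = 'mud'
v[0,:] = ['player', 'system', 'recording']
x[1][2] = 'interaction'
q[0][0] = 'association'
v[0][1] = 'system'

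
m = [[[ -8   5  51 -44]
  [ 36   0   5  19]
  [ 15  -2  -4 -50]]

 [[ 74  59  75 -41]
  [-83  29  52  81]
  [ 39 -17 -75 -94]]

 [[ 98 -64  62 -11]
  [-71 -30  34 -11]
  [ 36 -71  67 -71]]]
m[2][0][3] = -11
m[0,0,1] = 5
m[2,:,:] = [[98, -64, 62, -11], [-71, -30, 34, -11], [36, -71, 67, -71]]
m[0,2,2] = -4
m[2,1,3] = -11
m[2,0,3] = -11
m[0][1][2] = 5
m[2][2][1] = -71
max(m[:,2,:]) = 67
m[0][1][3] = 19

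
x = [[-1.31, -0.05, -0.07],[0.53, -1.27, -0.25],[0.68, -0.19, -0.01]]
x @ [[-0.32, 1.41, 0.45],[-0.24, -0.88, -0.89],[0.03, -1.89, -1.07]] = [[0.43, -1.67, -0.47], [0.13, 2.34, 1.64], [-0.17, 1.14, 0.49]]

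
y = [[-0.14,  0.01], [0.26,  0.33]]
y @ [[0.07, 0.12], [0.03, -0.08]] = [[-0.01, -0.02], [0.03, 0.00]]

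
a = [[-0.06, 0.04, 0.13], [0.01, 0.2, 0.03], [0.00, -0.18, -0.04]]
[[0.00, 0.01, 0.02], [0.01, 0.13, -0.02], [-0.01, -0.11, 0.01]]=a @ [[0.0, 0.03, -0.0], [0.03, 0.65, -0.12], [-0.0, -0.12, 0.19]]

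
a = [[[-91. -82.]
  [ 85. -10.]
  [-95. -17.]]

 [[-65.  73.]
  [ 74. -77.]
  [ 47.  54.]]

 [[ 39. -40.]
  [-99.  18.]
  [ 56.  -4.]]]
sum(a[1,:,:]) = 106.0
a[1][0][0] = -65.0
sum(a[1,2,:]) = 101.0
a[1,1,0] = 74.0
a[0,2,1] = -17.0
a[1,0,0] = -65.0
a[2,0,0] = 39.0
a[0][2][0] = -95.0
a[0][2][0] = -95.0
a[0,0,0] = -91.0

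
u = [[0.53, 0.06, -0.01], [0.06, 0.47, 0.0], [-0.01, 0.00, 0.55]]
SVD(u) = [[-0.79, 0.3, -0.53], [-0.47, 0.24, 0.85], [0.38, 0.92, -0.04]] @ diag([0.570624926043987, 0.5466937911705135, 0.43268128278549967]) @ [[-0.79, -0.47, 0.38], [0.3, 0.24, 0.92], [-0.53, 0.85, -0.04]]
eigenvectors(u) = [[-0.53, 0.79, 0.30], [0.85, 0.47, 0.24], [-0.04, -0.38, 0.92]]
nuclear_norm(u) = 1.55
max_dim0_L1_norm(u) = 0.6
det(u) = 0.13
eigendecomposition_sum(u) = [[0.12, -0.19, 0.01],[-0.19, 0.31, -0.02],[0.01, -0.02, 0.0]] + [[0.36, 0.21, -0.17], [0.21, 0.13, -0.1], [-0.17, -0.10, 0.08]] + [[0.05, 0.04, 0.15], [0.04, 0.03, 0.12], [0.15, 0.12, 0.46]]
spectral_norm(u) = 0.57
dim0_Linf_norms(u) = [0.53, 0.47, 0.55]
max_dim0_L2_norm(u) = 0.55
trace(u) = 1.55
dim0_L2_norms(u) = [0.53, 0.47, 0.55]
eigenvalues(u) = [0.43, 0.57, 0.55]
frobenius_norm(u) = 0.90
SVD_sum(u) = [[0.36, 0.21, -0.17], [0.21, 0.13, -0.1], [-0.17, -0.1, 0.08]] + [[0.05, 0.04, 0.15], [0.04, 0.03, 0.12], [0.15, 0.12, 0.46]] + [[0.12, -0.19, 0.01], [-0.19, 0.31, -0.02], [0.01, -0.02, 0.0]]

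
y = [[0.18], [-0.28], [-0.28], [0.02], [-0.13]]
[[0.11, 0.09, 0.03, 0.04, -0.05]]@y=[[-0.01]]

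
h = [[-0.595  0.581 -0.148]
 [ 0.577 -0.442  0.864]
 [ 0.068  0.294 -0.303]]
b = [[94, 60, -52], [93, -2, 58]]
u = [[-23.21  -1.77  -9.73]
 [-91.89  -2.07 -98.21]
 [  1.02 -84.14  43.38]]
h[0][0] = -0.595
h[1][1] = -0.442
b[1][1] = -2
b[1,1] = -2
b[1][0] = 93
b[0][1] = 60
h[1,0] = 0.577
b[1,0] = 93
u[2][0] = 1.02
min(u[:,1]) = -84.14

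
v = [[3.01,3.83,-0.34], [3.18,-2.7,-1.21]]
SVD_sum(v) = [[2.77, 4.0, -0.25], [-0.20, -0.29, 0.02]] + [[0.24,-0.17,-0.09], [3.38,-2.41,-1.23]]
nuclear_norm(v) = 9.23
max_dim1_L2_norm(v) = 4.88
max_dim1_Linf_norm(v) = 3.83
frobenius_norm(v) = 6.54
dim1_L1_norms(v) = [7.18, 7.09]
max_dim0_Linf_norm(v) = 3.83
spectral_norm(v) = 4.89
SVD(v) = [[-1.0, 0.07], [0.07, 1.0]] @ diag([4.885712364644486, 4.340612248284796]) @ [[-0.57, -0.82, 0.05], [0.78, -0.56, -0.28]]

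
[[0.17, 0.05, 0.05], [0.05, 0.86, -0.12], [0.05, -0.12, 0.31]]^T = [[0.17,0.05,0.05], [0.05,0.86,-0.12], [0.05,-0.12,0.31]]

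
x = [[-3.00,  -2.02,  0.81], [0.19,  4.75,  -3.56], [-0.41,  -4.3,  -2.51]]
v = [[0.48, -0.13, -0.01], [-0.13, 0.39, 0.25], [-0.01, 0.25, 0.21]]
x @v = [[-1.19, -0.2, -0.30], [-0.49, 0.94, 0.44], [0.39, -2.25, -1.6]]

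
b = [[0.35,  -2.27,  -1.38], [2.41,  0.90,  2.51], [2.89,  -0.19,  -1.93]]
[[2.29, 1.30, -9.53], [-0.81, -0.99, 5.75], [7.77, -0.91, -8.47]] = b @ [[1.47, -0.28, -1.12], [0.35, -0.69, 2.53], [-1.86, 0.12, 2.46]]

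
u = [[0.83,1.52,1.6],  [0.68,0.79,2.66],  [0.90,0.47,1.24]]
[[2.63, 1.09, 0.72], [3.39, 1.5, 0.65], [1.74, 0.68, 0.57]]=u @ [[0.19, -0.06, 0.44], [0.49, 0.2, 0.14], [1.08, 0.52, 0.09]]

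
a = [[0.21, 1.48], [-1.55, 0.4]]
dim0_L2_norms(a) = [1.56, 1.53]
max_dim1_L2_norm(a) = 1.6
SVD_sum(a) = [[-0.61, 0.52], [-1.09, 0.94]] + [[0.82, 0.96], [-0.46, -0.54]]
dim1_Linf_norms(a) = [1.48, 1.55]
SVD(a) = [[0.49, 0.87],  [0.87, -0.49]] @ diag([1.6466386729366926, 1.4441541056235268]) @ [[-0.76, 0.65], [0.65, 0.76]]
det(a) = 2.38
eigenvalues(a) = [(0.3+1.51j), (0.3-1.51j)]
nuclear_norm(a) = 3.09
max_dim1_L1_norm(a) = 1.95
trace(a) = 0.61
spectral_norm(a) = 1.65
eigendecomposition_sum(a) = [[(0.1+0.77j), (0.74-0.15j)],  [(-0.78+0.16j), (0.2+0.75j)]] + [[(0.1-0.77j), 0.74+0.15j], [(-0.77-0.16j), (0.2-0.75j)]]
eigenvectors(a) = [[-0.04+0.70j, -0.04-0.70j], [-0.72+0.00j, (-0.72-0j)]]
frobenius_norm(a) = 2.19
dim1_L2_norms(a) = [1.49, 1.6]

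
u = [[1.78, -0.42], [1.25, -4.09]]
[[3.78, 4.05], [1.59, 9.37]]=u @ [[2.19, 1.87], [0.28, -1.72]]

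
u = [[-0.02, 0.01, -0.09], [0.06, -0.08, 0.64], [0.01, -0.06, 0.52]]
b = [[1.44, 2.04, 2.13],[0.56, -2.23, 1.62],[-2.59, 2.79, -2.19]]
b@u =[[0.11, -0.28, 2.28],[-0.13, 0.09, -0.64],[0.20, -0.12, 0.88]]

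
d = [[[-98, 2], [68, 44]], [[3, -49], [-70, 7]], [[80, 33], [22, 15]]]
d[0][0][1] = 2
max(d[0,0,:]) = 2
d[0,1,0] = 68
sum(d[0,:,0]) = -30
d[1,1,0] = -70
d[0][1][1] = 44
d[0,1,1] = 44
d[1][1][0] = -70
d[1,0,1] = -49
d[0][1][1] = 44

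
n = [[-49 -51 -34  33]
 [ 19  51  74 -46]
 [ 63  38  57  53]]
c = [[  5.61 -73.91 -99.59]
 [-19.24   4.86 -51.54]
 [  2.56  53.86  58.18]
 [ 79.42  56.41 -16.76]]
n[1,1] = 51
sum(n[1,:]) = 98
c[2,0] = 2.56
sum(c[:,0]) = 68.35000000000001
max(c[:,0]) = 79.42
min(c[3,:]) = -16.76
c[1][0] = -19.24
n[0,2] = -34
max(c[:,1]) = 56.41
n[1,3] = -46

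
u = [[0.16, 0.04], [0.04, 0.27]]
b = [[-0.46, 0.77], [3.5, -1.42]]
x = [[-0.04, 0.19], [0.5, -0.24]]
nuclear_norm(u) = 0.43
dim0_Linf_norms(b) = [3.5, 1.42]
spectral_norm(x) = 0.57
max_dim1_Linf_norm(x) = 0.5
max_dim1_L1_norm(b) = 4.92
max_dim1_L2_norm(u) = 0.27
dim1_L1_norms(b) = [1.23, 4.92]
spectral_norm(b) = 3.85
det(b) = -2.04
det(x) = -0.09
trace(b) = -1.88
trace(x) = -0.28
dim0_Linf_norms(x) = [0.5, 0.24]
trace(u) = 0.43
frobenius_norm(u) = 0.32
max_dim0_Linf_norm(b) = 3.5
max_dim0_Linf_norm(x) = 0.5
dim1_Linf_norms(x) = [0.19, 0.5]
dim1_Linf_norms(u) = [0.16, 0.27]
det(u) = 0.04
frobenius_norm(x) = 0.59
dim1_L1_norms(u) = [0.2, 0.31]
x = b @ u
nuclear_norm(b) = 4.38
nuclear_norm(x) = 0.72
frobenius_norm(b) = 3.88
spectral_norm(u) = 0.28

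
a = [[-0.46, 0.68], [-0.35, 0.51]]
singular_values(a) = [1.03, 0.0]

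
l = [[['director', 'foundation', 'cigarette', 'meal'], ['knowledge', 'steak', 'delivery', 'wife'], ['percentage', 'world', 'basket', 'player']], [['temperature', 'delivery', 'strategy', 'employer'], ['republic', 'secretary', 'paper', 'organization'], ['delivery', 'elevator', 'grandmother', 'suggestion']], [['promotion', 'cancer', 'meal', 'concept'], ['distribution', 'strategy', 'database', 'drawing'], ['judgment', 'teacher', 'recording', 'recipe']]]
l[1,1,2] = 'paper'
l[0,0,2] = 'cigarette'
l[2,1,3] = 'drawing'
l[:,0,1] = ['foundation', 'delivery', 'cancer']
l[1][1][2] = 'paper'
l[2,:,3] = ['concept', 'drawing', 'recipe']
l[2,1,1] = 'strategy'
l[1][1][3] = 'organization'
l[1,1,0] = 'republic'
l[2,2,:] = ['judgment', 'teacher', 'recording', 'recipe']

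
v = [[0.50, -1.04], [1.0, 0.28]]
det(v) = 1.18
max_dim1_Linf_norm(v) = 1.04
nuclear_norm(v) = 2.18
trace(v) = 0.78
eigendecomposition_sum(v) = [[0.25+0.49j, -0.52+0.20j], [(0.5-0.19j), 0.14+0.53j]] + [[0.25-0.49j, -0.52-0.20j], [0.50+0.19j, 0.14-0.53j]]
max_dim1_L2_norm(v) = 1.15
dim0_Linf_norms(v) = [1.0, 1.04]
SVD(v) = [[-0.87, -0.49], [-0.49, 0.87]] @ diag([1.2038198822670672, 0.9802130845170882]) @ [[-0.77, 0.64], [0.64, 0.77]]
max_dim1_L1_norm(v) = 1.54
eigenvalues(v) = [(0.39+1.01j), (0.39-1.01j)]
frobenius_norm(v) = 1.55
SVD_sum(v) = [[0.81, -0.67], [0.45, -0.38]] + [[-0.31, -0.37], [0.55, 0.66]]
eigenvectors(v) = [[(0.71+0j), 0.71-0.00j], [0.08-0.70j, (0.08+0.7j)]]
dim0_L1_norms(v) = [1.5, 1.32]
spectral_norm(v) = 1.20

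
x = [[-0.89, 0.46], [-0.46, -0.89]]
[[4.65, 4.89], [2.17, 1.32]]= x@[[-5.12, -4.94],  [0.21, 1.07]]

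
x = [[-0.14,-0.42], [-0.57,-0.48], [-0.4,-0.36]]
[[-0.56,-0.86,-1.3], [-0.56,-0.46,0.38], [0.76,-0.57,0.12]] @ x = [[1.09, 1.12], [0.19, 0.32], [0.17, -0.09]]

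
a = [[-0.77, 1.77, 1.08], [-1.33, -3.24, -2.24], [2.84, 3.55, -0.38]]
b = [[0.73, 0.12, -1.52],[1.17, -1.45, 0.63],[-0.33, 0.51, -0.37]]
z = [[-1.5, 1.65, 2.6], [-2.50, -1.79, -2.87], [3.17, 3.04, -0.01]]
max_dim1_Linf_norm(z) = 3.17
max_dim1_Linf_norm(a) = 3.55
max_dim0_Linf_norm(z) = 3.17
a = z + b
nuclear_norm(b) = 3.78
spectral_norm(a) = 5.95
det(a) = -14.39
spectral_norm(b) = 2.11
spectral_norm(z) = 5.74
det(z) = -33.17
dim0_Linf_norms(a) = [2.84, 3.55, 2.24]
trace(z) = -3.30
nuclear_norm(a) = 9.47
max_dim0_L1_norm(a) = 8.56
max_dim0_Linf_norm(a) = 3.55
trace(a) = -4.39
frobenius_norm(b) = 2.69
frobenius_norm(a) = 6.56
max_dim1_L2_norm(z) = 4.39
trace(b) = -1.09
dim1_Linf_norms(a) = [1.77, 3.24, 3.55]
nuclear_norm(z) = 10.97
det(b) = 0.00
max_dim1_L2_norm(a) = 4.56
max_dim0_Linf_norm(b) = 1.52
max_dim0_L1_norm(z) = 7.17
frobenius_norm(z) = 6.98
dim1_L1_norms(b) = [2.37, 3.25, 1.21]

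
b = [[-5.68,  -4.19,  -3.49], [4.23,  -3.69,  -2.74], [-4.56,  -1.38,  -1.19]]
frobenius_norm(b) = 11.19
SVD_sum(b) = [[-6.46, -3.26, -2.77],  [0.83, 0.42, 0.36],  [-4.01, -2.02, -1.72]] + [[0.78, -0.94, -0.71], [3.40, -4.1, -3.10], [-0.55, 0.66, 0.50]] + [[0.00, 0.01, -0.01], [-0.0, -0.01, 0.01], [-0.00, -0.02, 0.02]]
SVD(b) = [[-0.84, -0.22, -0.49], [0.11, -0.96, 0.25], [-0.52, 0.16, 0.84]] @ diag([9.17132991344931, 6.404265593062355, 0.037280453155906376]) @ [[0.83, 0.42, 0.36], [-0.55, 0.67, 0.5], [-0.03, -0.62, 0.79]]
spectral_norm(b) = 9.17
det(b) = 2.19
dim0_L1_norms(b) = [14.47, 9.26, 7.42]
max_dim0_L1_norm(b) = 14.47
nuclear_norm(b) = 15.61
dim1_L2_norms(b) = [7.87, 6.25, 4.91]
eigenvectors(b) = [[(0.03+0j),0.64+0.00j,0.64-0.00j], [0.61+0.00j,-0.48-0.32j,(-0.48+0.32j)], [(-0.79+0j),0.51+0.09j,(0.51-0.09j)]]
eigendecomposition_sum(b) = [[0.00+0.00j, -0.00-0.00j, -0.00+0.00j], [(0.04+0j), -0.02-0.00j, -0.07+0.00j], [-0.05+0.00j, 0.03+0.00j, (0.09+0j)]] + [[-2.84-0.08j, (-2.09-6.72j), (-1.74-5.21j)], [2.10+1.50j, (-1.84+6.11j), (-1.34+4.8j)], [(-2.25-0.47j), -0.70-5.66j, -0.64-4.41j]] + [[(-2.84+0.08j), -2.09+6.72j, -1.74+5.21j], [(2.1-1.5j), -1.84-6.11j, (-1.34-4.8j)], [-2.25+0.47j, (-0.7+5.66j), -0.64+4.41j]]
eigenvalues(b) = [(0.07+0j), (-5.32+1.62j), (-5.32-1.62j)]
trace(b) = -10.56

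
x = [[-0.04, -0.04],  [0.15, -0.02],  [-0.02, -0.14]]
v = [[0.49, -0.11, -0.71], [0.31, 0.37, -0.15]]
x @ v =[[-0.03, -0.01, 0.03],[0.07, -0.02, -0.10],[-0.05, -0.05, 0.04]]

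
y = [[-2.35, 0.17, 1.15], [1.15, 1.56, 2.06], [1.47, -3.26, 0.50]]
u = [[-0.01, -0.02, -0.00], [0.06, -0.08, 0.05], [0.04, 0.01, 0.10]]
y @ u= [[0.08, 0.04, 0.12], [0.16, -0.13, 0.28], [-0.19, 0.24, -0.11]]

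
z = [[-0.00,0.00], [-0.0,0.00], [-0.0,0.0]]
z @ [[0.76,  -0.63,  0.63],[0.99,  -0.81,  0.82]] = [[0.0,0.00,0.00], [0.00,0.00,0.00], [0.00,0.00,0.0]]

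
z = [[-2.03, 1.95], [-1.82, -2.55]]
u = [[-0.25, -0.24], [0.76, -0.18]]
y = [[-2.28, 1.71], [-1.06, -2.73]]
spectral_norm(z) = 3.23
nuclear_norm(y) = 5.72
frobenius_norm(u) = 0.85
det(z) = 8.73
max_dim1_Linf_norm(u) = 0.76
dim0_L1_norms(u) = [1.01, 0.42]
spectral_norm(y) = 3.26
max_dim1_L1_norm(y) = 3.99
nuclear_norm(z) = 5.93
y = z + u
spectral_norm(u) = 0.81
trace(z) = -4.58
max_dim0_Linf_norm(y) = 2.73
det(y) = 8.04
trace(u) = -0.43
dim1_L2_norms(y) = [2.85, 2.93]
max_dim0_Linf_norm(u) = 0.76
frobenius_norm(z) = 4.21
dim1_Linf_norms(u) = [0.25, 0.76]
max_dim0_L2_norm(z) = 3.21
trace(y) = -5.01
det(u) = 0.23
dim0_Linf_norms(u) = [0.76, 0.24]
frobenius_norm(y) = 4.09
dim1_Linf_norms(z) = [2.03, 2.55]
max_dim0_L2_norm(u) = 0.8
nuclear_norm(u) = 1.09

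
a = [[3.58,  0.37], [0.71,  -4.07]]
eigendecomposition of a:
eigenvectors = [[1.00, -0.05], [0.09, 1.0]]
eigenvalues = [3.61, -4.1]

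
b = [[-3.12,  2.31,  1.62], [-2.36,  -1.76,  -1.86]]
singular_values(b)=[4.21, 3.48]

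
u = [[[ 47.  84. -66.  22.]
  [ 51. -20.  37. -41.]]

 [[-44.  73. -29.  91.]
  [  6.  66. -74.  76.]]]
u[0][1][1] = -20.0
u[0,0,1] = 84.0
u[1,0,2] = -29.0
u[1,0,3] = 91.0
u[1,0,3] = 91.0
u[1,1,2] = -74.0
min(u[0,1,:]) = -41.0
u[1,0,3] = 91.0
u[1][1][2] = -74.0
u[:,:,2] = [[-66.0, 37.0], [-29.0, -74.0]]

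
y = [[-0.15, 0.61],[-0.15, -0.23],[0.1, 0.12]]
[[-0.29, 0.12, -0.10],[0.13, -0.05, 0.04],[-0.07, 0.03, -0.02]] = y@[[-0.09, 0.04, -0.03],[-0.5, 0.2, -0.17]]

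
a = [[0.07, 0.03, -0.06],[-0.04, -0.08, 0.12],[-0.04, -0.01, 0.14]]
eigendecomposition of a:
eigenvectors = [[-0.39, 0.91, 0.21], [0.47, 0.09, -0.98], [0.79, 0.4, -0.01]]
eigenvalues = [0.15, 0.05, -0.07]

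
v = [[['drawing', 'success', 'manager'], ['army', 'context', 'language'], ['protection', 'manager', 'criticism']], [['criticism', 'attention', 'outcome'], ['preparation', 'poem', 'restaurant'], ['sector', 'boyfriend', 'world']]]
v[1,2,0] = 'sector'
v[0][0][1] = 'success'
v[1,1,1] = 'poem'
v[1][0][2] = 'outcome'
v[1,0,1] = 'attention'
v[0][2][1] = 'manager'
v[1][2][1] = 'boyfriend'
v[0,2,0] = 'protection'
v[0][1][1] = 'context'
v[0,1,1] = 'context'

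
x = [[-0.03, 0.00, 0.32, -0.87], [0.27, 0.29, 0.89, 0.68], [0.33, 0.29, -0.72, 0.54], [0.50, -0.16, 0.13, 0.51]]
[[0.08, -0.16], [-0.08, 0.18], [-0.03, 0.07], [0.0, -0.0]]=x @ [[0.09, -0.18], [-0.08, 0.16], [-0.02, 0.04], [-0.10, 0.21]]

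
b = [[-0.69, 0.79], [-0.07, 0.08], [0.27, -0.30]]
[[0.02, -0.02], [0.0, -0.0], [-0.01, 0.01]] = b @ [[-0.01, 0.02], [0.02, -0.01]]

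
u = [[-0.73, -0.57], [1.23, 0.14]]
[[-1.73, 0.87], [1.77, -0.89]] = u @ [[1.28, -0.64], [1.40, -0.70]]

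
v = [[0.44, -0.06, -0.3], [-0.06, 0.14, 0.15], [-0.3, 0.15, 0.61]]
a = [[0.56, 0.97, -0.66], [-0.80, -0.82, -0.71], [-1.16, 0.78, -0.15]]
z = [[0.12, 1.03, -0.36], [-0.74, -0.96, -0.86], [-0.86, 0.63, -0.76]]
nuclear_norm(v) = 1.19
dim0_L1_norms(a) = [2.52, 2.57, 1.52]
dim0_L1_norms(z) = [1.72, 2.62, 1.98]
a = z + v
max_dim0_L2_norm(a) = 1.52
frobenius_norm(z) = 2.26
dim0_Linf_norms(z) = [0.86, 1.03, 0.86]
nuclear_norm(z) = 3.49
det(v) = 0.02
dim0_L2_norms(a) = [1.52, 1.49, 0.98]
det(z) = 0.80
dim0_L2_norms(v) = [0.54, 0.21, 0.7]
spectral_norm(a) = 1.61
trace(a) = -0.41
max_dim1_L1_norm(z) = 2.56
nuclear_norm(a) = 3.96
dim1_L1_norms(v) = [0.8, 0.35, 1.06]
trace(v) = 1.19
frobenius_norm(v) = 0.90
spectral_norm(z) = 1.65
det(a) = 2.10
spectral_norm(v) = 0.87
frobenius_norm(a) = 2.34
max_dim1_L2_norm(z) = 1.49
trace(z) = -1.60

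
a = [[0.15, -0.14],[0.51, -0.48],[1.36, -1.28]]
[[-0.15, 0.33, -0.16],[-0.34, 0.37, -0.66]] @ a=[[-0.07, 0.07], [-0.76, 0.71]]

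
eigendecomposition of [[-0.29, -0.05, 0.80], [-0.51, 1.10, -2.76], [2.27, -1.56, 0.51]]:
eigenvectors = [[-0.14, 0.51, -0.34], [0.8, 0.83, 0.61], [-0.58, 0.24, 0.72]]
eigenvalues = [3.21, -0.0, -1.88]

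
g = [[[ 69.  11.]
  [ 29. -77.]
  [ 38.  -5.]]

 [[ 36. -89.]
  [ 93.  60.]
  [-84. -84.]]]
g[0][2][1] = -5.0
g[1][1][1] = 60.0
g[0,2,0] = 38.0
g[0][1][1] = -77.0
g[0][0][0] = 69.0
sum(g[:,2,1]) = -89.0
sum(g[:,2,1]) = -89.0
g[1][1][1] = 60.0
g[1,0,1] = -89.0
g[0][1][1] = -77.0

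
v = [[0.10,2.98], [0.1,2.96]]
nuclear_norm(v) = 4.20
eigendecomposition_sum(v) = [[-0.0, 0.00], [0.00, -0.00]] + [[0.1, 2.98],[0.1, 2.96]]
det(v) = -0.00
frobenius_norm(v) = 4.20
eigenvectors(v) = [[-1.0, -0.71], [0.03, -0.70]]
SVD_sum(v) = [[0.10, 2.98], [0.1, 2.96]] + [[-0.0, 0.00], [0.0, -0.00]]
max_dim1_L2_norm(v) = 2.98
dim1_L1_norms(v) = [3.08, 3.06]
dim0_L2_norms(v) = [0.14, 4.2]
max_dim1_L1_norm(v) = 3.08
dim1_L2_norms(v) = [2.98, 2.96]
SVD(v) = [[-0.71,-0.70], [-0.7,0.71]] @ diag([4.202618204586884, 0.00047589381253264633]) @ [[-0.03, -1.0], [1.00, -0.03]]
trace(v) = 3.06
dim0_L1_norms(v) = [0.2, 5.94]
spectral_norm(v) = 4.20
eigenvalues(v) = [-0.0, 3.06]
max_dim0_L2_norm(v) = 4.2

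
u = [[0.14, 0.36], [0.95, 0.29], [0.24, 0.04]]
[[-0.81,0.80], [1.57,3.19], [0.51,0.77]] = u @ [[2.65, 3.04], [-3.27, 1.03]]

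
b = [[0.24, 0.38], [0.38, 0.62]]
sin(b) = [[0.21, 0.34], [0.34, 0.55]]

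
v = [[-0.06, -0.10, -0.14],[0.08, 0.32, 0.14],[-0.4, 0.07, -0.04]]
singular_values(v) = [0.43, 0.37, 0.08]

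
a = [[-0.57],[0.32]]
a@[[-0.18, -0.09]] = [[0.1, 0.05],[-0.06, -0.03]]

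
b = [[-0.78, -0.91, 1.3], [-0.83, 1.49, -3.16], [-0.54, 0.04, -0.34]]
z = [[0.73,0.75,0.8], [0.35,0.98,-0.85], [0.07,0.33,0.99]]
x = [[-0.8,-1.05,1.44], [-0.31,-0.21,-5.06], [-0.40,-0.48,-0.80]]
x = b @ z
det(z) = 0.65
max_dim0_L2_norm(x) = 5.32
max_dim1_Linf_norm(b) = 3.16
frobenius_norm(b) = 4.05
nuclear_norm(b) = 5.06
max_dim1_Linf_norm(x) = 5.06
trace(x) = -1.81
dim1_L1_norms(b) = [2.99, 5.48, 0.92]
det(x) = 0.04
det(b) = 0.00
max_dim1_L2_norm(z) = 1.34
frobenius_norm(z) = 2.15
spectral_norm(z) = 1.60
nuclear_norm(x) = 6.83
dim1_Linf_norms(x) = [1.44, 5.06, 0.8]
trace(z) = 2.70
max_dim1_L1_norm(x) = 5.58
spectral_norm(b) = 3.88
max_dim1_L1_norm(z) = 2.28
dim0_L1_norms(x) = [1.51, 1.74, 7.3]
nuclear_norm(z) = 3.30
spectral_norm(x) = 5.32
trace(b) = 0.37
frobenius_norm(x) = 5.53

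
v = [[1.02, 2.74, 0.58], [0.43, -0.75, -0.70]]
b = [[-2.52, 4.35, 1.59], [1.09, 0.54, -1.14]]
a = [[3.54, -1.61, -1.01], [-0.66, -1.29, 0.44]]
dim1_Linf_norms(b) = [4.35, 1.14]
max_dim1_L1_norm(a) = 6.16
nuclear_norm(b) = 6.90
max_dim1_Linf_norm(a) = 3.54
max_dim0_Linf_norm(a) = 3.54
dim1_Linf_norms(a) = [3.54, 1.29]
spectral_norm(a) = 4.02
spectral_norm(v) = 3.06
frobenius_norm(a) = 4.29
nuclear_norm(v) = 3.92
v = a + b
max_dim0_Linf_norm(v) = 2.74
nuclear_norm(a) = 5.52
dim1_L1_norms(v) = [4.34, 1.88]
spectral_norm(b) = 5.29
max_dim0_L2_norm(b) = 4.38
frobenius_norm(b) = 5.53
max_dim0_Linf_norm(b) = 4.35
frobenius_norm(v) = 3.18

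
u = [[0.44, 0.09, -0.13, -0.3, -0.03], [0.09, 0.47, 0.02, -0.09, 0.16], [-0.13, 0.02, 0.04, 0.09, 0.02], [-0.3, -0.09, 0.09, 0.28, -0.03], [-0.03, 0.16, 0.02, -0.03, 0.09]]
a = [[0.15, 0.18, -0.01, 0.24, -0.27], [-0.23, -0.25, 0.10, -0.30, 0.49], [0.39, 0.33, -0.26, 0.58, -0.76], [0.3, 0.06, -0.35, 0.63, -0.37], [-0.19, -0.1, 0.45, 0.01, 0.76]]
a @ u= [[0.02, 0.03, -0.0, 0.01, -0.01],[-0.06, -0.03, 0.01, 0.00, 0.02],[0.08, 0.01, -0.02, 0.02, -0.05],[0.00, -0.07, -0.00, 0.06, -0.06],[-0.18, 0.07, 0.06, 0.09, 0.07]]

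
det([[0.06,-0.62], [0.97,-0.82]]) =0.552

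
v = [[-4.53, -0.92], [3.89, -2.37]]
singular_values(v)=[6.04, 2.37]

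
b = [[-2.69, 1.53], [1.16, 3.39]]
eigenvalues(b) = [-2.97, 3.67]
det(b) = -10.89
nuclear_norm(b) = 6.65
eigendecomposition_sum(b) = [[-2.84, 0.68], [0.52, -0.12]] + [[0.15, 0.85], [0.64, 3.51]]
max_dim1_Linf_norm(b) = 3.39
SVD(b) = [[0.44,0.90], [0.90,-0.44]] @ diag([3.7201331196068845, 2.928362950934182]) @ [[-0.03, 1.0], [-1.00, -0.03]]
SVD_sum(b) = [[-0.06, 1.62], [-0.12, 3.35]] + [[-2.63, -0.09], [1.28, 0.04]]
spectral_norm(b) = 3.72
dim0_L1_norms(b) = [3.85, 4.92]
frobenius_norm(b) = 4.73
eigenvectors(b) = [[-0.98, -0.23], [0.18, -0.97]]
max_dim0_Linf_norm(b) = 3.39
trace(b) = 0.70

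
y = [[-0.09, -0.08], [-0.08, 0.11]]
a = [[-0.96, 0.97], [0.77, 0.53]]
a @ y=[[0.01, 0.18], [-0.11, -0.00]]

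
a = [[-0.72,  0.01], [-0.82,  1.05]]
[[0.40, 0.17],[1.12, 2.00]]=a@[[-0.55,  -0.21],[0.64,  1.74]]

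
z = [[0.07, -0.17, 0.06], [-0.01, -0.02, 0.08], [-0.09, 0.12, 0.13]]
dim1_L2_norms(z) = [0.19, 0.08, 0.2]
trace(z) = 0.18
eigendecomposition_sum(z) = [[0.01, -0.01, -0.01], [-0.04, 0.06, 0.05], [-0.1, 0.16, 0.11]] + [[0.03,  -0.07,  0.03], [0.02,  -0.03,  0.01], [0.01,  -0.02,  0.01]] + [[0.03, -0.09, 0.04], [0.02, -0.05, 0.02], [0.0, -0.01, 0.01]]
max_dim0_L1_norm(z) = 0.31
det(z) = -0.00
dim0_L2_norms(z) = [0.11, 0.21, 0.16]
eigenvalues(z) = [0.18, 0.01, -0.01]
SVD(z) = [[-0.68, -0.64, 0.36], [0.03, -0.51, -0.86], [0.73, -0.58, 0.37]] @ diag([0.23950413180032562, 0.16228719834147265, 0.0007975619397790843]) @ [[-0.48, 0.85, 0.24], [0.08, 0.31, -0.95], [0.88, 0.43, 0.21]]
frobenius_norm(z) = 0.29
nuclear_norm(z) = 0.40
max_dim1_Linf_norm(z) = 0.17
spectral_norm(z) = 0.24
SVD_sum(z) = [[0.08, -0.14, -0.04], [-0.0, 0.01, 0.00], [-0.08, 0.15, 0.04]] + [[-0.01,-0.03,0.1], [-0.01,-0.03,0.08], [-0.01,-0.03,0.09]] + [[0.00, 0.0, 0.00], [-0.00, -0.0, -0.00], [0.00, 0.00, 0.0]]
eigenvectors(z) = [[0.06,-0.88,-0.87],[-0.37,-0.4,-0.48],[-0.93,-0.27,-0.14]]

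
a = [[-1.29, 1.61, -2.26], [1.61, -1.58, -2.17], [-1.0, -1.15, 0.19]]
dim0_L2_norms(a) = [2.29, 2.53, 3.14]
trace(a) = -2.68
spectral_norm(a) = 3.16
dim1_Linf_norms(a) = [2.26, 2.17, 1.15]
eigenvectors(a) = [[-0.6, -0.60, 0.63], [-0.56, 0.79, 0.52], [0.57, 0.10, 0.57]]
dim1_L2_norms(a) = [3.06, 3.13, 1.54]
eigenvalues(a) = [2.36, -3.06, -1.99]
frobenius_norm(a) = 4.64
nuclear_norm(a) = 7.70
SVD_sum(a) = [[0.41,-0.21,-1.59], [0.66,-0.33,-2.57], [-0.07,0.04,0.28]] + [[-1.54,1.95,-0.65], [0.97,-1.23,0.41], [0.19,-0.24,0.08]] + [[-0.15,-0.13,-0.02], [-0.02,-0.02,-0.0], [-1.12,-0.94,-0.17]]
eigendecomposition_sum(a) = [[0.61, 0.61, -1.24], [0.57, 0.57, -1.16], [-0.58, -0.58, 1.19]] + [[-1.21, 1.38, 0.08], [1.61, -1.83, -0.11], [0.2, -0.22, -0.01]] + [[-0.69, -0.38, -1.10], [-0.57, -0.32, -0.91], [-0.61, -0.34, -0.98]]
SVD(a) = [[-0.52, -0.84, -0.14], [-0.85, 0.53, -0.02], [0.09, 0.1, -0.99]] @ diag([3.1614063164019943, 3.050860375771785, 1.489147766395001]) @ [[-0.25, 0.12, 0.96], [0.60, -0.76, 0.25], [0.76, 0.64, 0.11]]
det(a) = 14.36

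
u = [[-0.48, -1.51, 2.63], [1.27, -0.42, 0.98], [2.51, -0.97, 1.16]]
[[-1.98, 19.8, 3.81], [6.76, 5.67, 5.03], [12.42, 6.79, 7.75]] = u @ [[5.04, -0.96, 2.37], [1.40, -2.20, 1.25], [0.97, 6.09, 2.60]]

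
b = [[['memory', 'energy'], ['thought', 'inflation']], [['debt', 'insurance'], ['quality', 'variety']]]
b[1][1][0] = 'quality'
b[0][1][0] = 'thought'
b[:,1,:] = [['thought', 'inflation'], ['quality', 'variety']]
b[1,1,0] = 'quality'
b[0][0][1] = 'energy'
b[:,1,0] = ['thought', 'quality']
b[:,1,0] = ['thought', 'quality']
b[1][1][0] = 'quality'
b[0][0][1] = 'energy'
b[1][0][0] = 'debt'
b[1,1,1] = 'variety'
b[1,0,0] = 'debt'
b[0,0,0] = 'memory'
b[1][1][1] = 'variety'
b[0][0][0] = 'memory'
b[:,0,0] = ['memory', 'debt']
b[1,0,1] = 'insurance'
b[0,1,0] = 'thought'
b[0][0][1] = 'energy'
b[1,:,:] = [['debt', 'insurance'], ['quality', 'variety']]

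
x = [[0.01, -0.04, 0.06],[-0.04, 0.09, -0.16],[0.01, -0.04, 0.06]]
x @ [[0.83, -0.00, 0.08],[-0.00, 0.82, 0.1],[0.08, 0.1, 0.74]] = [[0.01, -0.03, 0.04], [-0.05, 0.06, -0.11], [0.01, -0.03, 0.04]]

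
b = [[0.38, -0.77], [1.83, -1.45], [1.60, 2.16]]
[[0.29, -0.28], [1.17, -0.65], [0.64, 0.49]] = b@ [[0.55, -0.11], [-0.11, 0.31]]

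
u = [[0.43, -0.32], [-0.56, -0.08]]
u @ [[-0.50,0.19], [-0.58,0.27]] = [[-0.03, -0.00], [0.33, -0.13]]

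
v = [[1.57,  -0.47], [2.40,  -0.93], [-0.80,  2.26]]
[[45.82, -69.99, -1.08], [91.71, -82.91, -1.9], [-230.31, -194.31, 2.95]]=v @ [[-1.48, -78.65, -0.33], [-102.43, -113.82, 1.19]]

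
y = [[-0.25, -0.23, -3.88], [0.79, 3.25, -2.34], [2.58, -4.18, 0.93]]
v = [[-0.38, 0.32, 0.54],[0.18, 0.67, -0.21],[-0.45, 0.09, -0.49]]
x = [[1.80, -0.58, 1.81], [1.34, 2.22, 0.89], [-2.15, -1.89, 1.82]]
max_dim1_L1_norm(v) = 1.24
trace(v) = -0.20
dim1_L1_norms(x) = [4.19, 4.45, 5.86]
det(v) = 0.35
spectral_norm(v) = 0.76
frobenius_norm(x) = 5.09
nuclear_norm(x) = 8.29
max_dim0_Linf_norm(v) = 0.67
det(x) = 16.88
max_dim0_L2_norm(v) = 0.76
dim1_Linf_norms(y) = [3.88, 3.25, 4.18]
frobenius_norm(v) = 1.23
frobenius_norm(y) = 7.54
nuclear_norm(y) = 12.05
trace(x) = 5.84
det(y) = 48.59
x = y @ v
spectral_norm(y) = 6.14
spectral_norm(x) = 3.93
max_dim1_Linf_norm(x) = 2.22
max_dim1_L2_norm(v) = 0.73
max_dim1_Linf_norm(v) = 0.67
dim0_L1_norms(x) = [5.29, 4.69, 4.52]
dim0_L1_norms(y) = [3.62, 7.66, 7.15]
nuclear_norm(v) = 2.12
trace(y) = 3.93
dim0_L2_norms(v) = [0.62, 0.75, 0.76]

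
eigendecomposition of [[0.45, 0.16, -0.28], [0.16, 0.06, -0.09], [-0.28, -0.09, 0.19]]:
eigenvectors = [[-0.81, -0.51, 0.28], [-0.28, 0.76, 0.58], [0.51, -0.39, 0.76]]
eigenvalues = [0.68, -0.0, 0.02]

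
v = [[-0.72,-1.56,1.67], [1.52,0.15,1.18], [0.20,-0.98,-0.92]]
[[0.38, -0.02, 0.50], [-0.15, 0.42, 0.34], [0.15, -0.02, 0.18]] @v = [[-0.2, -1.09, 0.15], [0.81, -0.04, -0.07], [-0.10, -0.41, 0.06]]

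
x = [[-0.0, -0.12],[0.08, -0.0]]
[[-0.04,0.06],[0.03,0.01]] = x @ [[0.38, 0.15],  [0.34, -0.48]]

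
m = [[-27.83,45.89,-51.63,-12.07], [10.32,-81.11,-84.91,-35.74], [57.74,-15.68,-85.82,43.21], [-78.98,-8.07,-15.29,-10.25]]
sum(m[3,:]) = -112.59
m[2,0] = 57.74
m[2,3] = 43.21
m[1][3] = -35.74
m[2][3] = 43.21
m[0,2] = -51.63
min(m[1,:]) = -84.91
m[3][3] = -10.25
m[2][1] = -15.68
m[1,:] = [10.32, -81.11, -84.91, -35.74]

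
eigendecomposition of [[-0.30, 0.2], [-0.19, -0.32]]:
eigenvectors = [[0.72+0.00j, 0.72-0.00j], [-0.04+0.70j, -0.04-0.70j]]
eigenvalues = [(-0.31+0.19j), (-0.31-0.19j)]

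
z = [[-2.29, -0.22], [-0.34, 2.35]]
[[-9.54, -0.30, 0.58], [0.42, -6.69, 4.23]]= z@[[4.09,  0.4,  -0.42], [0.77,  -2.79,  1.74]]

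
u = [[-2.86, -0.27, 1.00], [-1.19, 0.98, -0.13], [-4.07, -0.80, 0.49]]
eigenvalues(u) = [(-1.29+1.15j), (-1.29-1.15j), (1.19+0j)]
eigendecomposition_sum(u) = [[(-1.43-0.31j), (-0.06+0.11j), 0.48+0.50j], [-0.57-0.59j, -0.06+0.03j, 0.07+0.38j], [(-2.04-2.3j), (-0.23+0.11j), (0.2+1.43j)]] + [[-1.43+0.31j, (-0.06-0.11j), 0.48-0.50j],  [-0.57+0.59j, -0.06-0.03j, 0.07-0.38j],  [(-2.04+2.3j), -0.23-0.11j, 0.20-1.43j]] + [[0.01+0.00j,-0.16+0.00j,(0.04-0j)],[-0.05-0.00j,1.10-0.00j,-0.27+0.00j],[(0.02+0j),-0.34+0.00j,(0.08-0j)]]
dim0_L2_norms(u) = [5.11, 1.29, 1.12]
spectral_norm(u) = 5.23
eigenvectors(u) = [[0.34-0.25j, (0.34+0.25j), (0.14+0j)], [0.23-0.01j, (0.23+0.01j), -0.95+0.00j], [0.88+0.00j, 0.88-0.00j, (0.29+0j)]]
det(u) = 3.56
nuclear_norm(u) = 6.99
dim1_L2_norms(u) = [3.04, 1.55, 4.18]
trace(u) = -1.39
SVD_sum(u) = [[-2.94, -0.34, 0.54], [-1.0, -0.12, 0.18], [-4.06, -0.48, 0.75]] + [[0.01, -0.04, 0.01], [-0.18, 1.11, -0.26], [0.04, -0.24, 0.06]] + [[0.07,0.12,0.45], [-0.01,-0.01,-0.05], [-0.05,-0.08,-0.31]]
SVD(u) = [[-0.57,0.04,-0.82], [-0.2,-0.98,0.09], [-0.79,0.21,0.57]] @ diag([5.230531388133583, 1.1836257796344665, 0.5757355395788132]) @ [[0.98,  0.11,  -0.18], [0.15,  -0.96,  0.23], [-0.15,  -0.25,  -0.96]]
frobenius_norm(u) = 5.39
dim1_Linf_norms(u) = [2.86, 1.19, 4.07]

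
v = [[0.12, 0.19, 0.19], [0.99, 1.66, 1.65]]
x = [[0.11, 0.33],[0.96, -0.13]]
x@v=[[0.34, 0.57, 0.57], [-0.01, -0.03, -0.03]]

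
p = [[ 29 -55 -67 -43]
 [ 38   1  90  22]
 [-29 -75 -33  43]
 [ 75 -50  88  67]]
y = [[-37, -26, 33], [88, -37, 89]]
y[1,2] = 89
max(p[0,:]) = 29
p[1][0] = 38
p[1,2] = 90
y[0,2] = 33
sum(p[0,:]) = -136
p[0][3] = -43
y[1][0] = 88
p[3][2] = 88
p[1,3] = 22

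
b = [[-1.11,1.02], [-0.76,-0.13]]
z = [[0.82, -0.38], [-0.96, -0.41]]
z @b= [[-0.62, 0.89], [1.38, -0.93]]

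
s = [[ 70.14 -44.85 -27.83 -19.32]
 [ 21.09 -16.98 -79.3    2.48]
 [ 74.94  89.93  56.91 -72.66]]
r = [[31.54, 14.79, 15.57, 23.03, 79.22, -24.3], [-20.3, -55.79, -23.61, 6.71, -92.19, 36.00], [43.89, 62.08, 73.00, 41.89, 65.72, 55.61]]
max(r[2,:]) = 73.0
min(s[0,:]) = -44.85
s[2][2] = 56.91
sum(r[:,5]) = 67.31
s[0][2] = -27.83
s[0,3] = -19.32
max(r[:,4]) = 79.22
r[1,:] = [-20.3, -55.79, -23.61, 6.71, -92.19, 36.0]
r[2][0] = 43.89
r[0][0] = 31.54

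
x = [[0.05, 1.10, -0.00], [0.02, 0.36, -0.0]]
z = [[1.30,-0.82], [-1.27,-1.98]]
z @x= [[0.05,1.13,0.0], [-0.10,-2.11,0.00]]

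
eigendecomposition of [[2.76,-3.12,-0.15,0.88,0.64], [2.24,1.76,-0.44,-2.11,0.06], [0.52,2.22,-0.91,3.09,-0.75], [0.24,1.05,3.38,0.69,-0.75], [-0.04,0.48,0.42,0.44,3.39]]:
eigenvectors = [[(0.02+0j), (0.03+0.62j), 0.03-0.62j, 0.13+0.48j, 0.13-0.48j], [-0.17+0.00j, 0.64+0.00j, 0.64-0.00j, 0.17-0.03j, 0.17+0.03j], [(0.8+0j), (0.07-0.29j), (0.07+0.29j), 0.03+0.34j, 0.03-0.34j], [(-0.58+0j), -0.10-0.32j, (-0.1+0.32j), 0.43j, 0.00-0.43j], [0j, -0.10-0.05j, (-0.1+0.05j), 0.65+0.00j, (0.65-0j)]]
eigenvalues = [(-3.63+0j), (2.13+3.45j), (2.13-3.45j), (3.53+0.45j), (3.53-0.45j)]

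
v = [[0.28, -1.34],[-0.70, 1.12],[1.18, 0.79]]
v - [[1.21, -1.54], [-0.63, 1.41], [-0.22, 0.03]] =[[-0.93, 0.20],[-0.07, -0.29],[1.4, 0.76]]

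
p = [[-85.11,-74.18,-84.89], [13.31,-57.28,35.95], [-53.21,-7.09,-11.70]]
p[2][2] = -11.7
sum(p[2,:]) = -72.0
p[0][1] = -74.18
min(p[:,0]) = -85.11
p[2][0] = -53.21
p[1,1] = -57.28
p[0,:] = [-85.11, -74.18, -84.89]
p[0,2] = -84.89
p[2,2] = -11.7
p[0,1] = -74.18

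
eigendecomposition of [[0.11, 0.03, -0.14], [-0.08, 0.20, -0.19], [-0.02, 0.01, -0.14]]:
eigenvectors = [[0.47-0.23j, (0.47+0.23j), (0.37+0j)], [(0.85+0j), 0.85-0.00j, (0.51+0j)], [(-0+0.02j), -0.00-0.02j, (0.77+0j)]]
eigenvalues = [(0.16+0.02j), (0.16-0.02j), (-0.14+0j)]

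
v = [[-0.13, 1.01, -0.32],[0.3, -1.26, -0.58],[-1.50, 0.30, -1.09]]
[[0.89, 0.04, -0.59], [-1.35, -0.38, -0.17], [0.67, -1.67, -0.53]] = v @ [[-0.41, 0.84, -0.35],[0.89, 0.29, -0.35],[0.19, 0.46, 0.87]]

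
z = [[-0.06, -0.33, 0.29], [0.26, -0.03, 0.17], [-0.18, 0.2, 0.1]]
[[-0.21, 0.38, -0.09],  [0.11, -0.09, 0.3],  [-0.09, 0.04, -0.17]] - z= [[-0.15, 0.71, -0.38], [-0.15, -0.06, 0.13], [0.09, -0.16, -0.27]]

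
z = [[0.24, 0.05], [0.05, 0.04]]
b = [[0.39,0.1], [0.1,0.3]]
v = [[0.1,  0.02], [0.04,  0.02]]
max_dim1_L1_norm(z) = 0.29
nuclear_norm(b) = 0.69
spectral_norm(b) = 0.45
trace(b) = 0.69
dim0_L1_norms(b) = [0.49, 0.4]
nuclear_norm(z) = 0.28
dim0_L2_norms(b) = [0.4, 0.32]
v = b @ z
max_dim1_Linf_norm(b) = 0.39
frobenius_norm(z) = 0.25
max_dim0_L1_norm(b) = 0.49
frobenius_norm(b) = 0.51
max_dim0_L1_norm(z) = 0.29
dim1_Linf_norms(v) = [0.1, 0.04]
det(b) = 0.11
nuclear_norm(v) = 0.12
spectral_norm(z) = 0.25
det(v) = 0.00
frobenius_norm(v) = 0.11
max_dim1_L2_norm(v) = 0.1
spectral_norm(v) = 0.11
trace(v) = 0.12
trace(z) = 0.28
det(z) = 0.01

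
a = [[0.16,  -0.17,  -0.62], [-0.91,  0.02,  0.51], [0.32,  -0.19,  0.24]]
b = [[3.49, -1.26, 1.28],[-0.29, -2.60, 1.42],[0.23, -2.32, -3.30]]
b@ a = [[2.11, -0.86, -2.50], [2.77, -0.27, -0.81], [1.09, 0.54, -2.12]]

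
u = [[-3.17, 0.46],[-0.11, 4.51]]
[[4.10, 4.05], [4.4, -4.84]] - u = [[7.27,3.59], [4.51,-9.35]]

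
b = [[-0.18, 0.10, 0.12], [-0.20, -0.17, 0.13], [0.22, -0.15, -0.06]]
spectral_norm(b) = 0.39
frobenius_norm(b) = 0.47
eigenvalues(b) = [(-0.23+0.19j), (-0.23-0.19j), (0.05+0j)]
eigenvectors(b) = [[-0.18+0.41j, -0.18-0.41j, 0.49+0.00j], [-0.76+0.00j, -0.76-0.00j, (0.07+0j)], [(0.07-0.46j), 0.07+0.46j, (0.87+0j)]]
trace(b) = -0.41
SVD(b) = [[-0.58, 0.25, 0.78], [-0.53, -0.84, -0.13], [0.62, -0.48, 0.62]] @ diag([0.3931755049806377, 0.24584348150559243, 0.04554124377341978]) @ [[0.88, -0.16, -0.45], [0.07, 0.98, -0.21], [0.47, 0.15, 0.87]]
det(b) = 0.00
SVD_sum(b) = [[-0.2, 0.04, 0.1], [-0.18, 0.03, 0.09], [0.22, -0.04, -0.11]] + [[0.00, 0.06, -0.01], [-0.01, -0.2, 0.04], [-0.01, -0.12, 0.02]] + [[0.02, 0.01, 0.03], [-0.0, -0.0, -0.01], [0.01, 0.00, 0.02]]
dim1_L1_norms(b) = [0.4, 0.5, 0.43]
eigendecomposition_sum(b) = [[(-0.1+0.02j), 0.05+0.08j, 0.05-0.02j], [(-0.1-0.14j), (-0.08+0.13j), (0.06+0.07j)], [0.09-0.05j, -0.07-0.06j, -0.05+0.03j]] + [[-0.10-0.02j, (0.05-0.08j), (0.05+0.02j)], [-0.10+0.14j, -0.08-0.13j, (0.06-0.07j)], [0.09+0.05j, (-0.07+0.06j), (-0.05-0.03j)]] + [[(0.02+0j), -0.00-0.00j, (0.02+0j)], [0.00+0.00j, -0.00-0.00j, 0j], [0.03+0.00j, -0.01-0.00j, 0.03+0.00j]]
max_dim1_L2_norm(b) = 0.29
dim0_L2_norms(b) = [0.35, 0.25, 0.19]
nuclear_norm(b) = 0.68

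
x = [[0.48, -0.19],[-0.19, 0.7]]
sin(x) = [[0.45, -0.16], [-0.16, 0.63]]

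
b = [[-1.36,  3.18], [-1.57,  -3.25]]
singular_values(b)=[4.55, 2.07]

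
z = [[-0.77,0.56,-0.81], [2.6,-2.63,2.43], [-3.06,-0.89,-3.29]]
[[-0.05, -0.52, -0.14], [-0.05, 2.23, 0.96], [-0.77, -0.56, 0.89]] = z @ [[-0.09, 0.71, 0.4], [0.18, -0.48, -0.45], [0.27, -0.36, -0.52]]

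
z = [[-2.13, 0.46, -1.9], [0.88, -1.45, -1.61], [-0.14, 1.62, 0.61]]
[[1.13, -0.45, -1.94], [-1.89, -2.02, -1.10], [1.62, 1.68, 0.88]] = z @ [[-0.43,-0.02,0.44], [0.92,0.86,0.35], [0.11,0.47,0.61]]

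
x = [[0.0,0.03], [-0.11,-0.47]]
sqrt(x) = [[0.00+0.08j, 0.00-0.04j], [0.14j, 0.69j]]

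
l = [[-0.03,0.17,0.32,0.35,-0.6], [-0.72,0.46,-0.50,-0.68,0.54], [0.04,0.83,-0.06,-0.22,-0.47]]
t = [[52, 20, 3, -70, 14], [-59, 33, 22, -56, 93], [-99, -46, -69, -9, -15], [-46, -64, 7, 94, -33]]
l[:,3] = [0.347, -0.683, -0.224]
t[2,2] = -69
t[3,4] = -33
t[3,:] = [-46, -64, 7, 94, -33]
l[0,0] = -0.034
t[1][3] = -56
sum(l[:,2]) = -0.25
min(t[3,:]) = -64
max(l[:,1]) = 0.834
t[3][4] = -33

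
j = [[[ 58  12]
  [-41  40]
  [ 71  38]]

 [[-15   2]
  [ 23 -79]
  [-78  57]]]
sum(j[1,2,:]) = -21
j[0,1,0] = -41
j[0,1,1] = 40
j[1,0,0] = -15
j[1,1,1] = -79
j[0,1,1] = 40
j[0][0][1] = 12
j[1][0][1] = 2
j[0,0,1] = 12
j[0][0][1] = 12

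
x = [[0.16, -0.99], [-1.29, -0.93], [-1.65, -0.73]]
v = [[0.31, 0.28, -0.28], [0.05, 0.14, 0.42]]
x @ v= [[0.0,  -0.09,  -0.46], [-0.45,  -0.49,  -0.03], [-0.55,  -0.56,  0.16]]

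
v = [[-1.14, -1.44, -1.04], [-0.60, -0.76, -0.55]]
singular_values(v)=[2.39, 0.0]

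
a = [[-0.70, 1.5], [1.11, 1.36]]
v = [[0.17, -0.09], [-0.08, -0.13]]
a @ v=[[-0.24,-0.13], [0.08,-0.28]]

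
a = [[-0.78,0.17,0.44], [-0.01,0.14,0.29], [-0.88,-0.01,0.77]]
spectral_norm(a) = 1.48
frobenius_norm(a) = 1.52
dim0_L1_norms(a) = [1.67, 0.32, 1.5]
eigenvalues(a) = [(-0.53+0j), (0.33+0.18j), (0.33-0.18j)]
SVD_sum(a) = [[-0.70, 0.07, 0.55], [-0.15, 0.02, 0.12], [-0.91, 0.09, 0.71]] + [[-0.07,-0.02,-0.08], [0.15,0.05,0.19], [0.03,0.01,0.03]] + [[-0.01, 0.12, -0.03], [-0.01, 0.07, -0.02], [0.01, -0.11, 0.02]]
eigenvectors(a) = [[-0.81+0.00j, -0.31-0.12j, -0.31+0.12j],[(0.22+0j), -0.70+0.00j, -0.70-0.00j],[(-0.55+0j), -0.47-0.43j, -0.47+0.43j]]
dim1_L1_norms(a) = [1.39, 0.44, 1.66]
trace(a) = 0.13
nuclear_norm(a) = 1.94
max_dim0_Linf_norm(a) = 0.88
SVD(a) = [[-0.6, 0.41, -0.69], [-0.13, -0.90, -0.41], [-0.79, -0.16, 0.60]] @ diag([1.4814488344719405, 0.27044114185150653, 0.18512411954087166]) @ [[0.79,-0.08,-0.61], [-0.61,-0.21,-0.76], [0.07,-0.98,0.21]]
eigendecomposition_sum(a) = [[-0.60-0.00j, (0.16-0j), (0.17+0j)], [(0.17+0j), -0.04+0.00j, (-0.05-0j)], [-0.41-0.00j, (0.1-0j), 0.11+0.00j]] + [[(-0.09+0.11j), 0.01+0.10j, (0.14-0.13j)], [-0.09+0.29j, (0.09+0.19j), (0.17-0.35j)], [-0.24+0.14j, -0.06+0.19j, (0.33-0.13j)]] + [[(-0.09-0.11j), (0.01-0.1j), 0.14+0.13j], [-0.09-0.29j, (0.09-0.19j), 0.17+0.35j], [(-0.24-0.14j), (-0.06-0.19j), (0.33+0.13j)]]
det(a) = -0.07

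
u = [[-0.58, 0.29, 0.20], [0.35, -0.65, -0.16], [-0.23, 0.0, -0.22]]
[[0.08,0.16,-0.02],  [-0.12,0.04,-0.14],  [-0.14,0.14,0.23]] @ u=[[0.01, -0.08, -0.01], [0.12, -0.06, 0.00], [0.08, -0.13, -0.10]]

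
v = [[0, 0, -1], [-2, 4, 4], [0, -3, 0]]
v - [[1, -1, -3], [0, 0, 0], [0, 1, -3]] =[[-1, 1, 2], [-2, 4, 4], [0, -4, 3]]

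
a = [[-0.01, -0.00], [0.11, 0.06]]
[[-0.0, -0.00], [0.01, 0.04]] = a @ [[0.16, 0.11],  [-0.1, 0.4]]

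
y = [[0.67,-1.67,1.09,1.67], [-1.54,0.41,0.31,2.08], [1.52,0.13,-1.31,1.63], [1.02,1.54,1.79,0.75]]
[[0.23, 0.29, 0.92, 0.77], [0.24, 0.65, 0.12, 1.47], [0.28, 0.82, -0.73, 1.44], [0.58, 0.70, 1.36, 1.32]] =y@[[0.1, 0.12, 0.1, 0.15], [0.12, 0.22, -0.02, 0.36], [0.10, -0.02, 0.71, 0.03], [0.15, 0.36, 0.03, 0.74]]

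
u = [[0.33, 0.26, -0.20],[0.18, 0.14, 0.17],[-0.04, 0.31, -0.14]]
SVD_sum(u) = [[0.26, 0.34, -0.16],  [0.08, 0.11, -0.05],  [0.15, 0.19, -0.09]] + [[0.03, -0.01, 0.03], [0.15, -0.05, 0.13], [-0.14, 0.05, -0.13]] + [[0.04, -0.07, -0.07], [-0.05, 0.08, 0.09], [-0.04, 0.07, 0.08]]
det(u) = -0.03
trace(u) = 0.33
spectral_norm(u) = 0.54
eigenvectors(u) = [[-0.78, -0.37, 0.41], [-0.57, 0.67, -0.44], [-0.24, 0.64, 0.8]]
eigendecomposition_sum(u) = [[0.31, 0.21, -0.04], [0.23, 0.16, -0.03], [0.10, 0.07, -0.01]] + [[0.05, -0.04, -0.05], [-0.08, 0.08, 0.09], [-0.08, 0.07, 0.08]] + [[-0.03, 0.09, -0.11], [0.03, -0.09, 0.12], [-0.06, 0.17, -0.21]]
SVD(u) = [[-0.84, -0.16, -0.53],[-0.27, -0.71, 0.64],[-0.48, 0.68, 0.55]] @ diag([0.5396999788176393, 0.2872679766202588, 0.20224006149312357]) @ [[-0.57, -0.75, 0.35], [-0.72, 0.25, -0.65], [-0.4, 0.62, 0.68]]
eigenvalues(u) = [0.46, 0.21, -0.33]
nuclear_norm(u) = 1.03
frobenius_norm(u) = 0.64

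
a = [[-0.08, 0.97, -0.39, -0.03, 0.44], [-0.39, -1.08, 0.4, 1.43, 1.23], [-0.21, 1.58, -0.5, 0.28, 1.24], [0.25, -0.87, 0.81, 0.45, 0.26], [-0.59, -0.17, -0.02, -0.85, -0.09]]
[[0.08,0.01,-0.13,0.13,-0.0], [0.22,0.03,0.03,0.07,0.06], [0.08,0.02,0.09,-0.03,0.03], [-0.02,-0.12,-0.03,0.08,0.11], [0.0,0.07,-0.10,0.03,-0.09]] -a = [[0.16, -0.96, 0.26, 0.16, -0.44],[0.61, 1.11, -0.37, -1.36, -1.17],[0.29, -1.56, 0.59, -0.31, -1.21],[-0.27, 0.75, -0.84, -0.37, -0.15],[0.59, 0.24, -0.08, 0.88, 0.0]]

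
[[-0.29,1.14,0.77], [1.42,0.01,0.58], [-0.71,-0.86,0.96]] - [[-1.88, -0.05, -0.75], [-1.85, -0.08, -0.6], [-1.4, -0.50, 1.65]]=[[1.59,1.19,1.52], [3.27,0.09,1.18], [0.69,-0.36,-0.69]]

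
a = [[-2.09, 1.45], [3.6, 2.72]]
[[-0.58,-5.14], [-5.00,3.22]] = a @ [[-0.52, 1.71], [-1.15, -1.08]]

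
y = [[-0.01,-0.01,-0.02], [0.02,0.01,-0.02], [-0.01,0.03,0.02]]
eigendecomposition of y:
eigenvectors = [[-0.84+0.00j,0.16+0.30j,0.16-0.30j], [(0.28+0j),0.67+0.00j,(0.67-0j)], [(-0.45+0j),(-0.14-0.65j),(-0.14+0.65j)]]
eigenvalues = [(-0.02+0j), (0.02+0.03j), (0.02-0.03j)]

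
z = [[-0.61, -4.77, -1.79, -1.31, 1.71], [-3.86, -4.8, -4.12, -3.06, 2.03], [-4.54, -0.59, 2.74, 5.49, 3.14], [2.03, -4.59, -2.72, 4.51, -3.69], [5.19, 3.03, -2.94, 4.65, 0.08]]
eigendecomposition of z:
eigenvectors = [[(-0.48+0j), (-0.01-0.01j), (-0.01+0.01j), 0.61+0.00j, (0.03+0j)], [-0.72+0.00j, (-0.11+0.11j), -0.11-0.11j, (-0.37+0j), (0.44+0j)], [(-0.26+0j), 0.63+0.00j, (0.63-0j), (0.32+0j), (-0.72+0j)], [(-0.1+0j), -0.24+0.40j, -0.24-0.40j, 0.12+0.00j, (-0.49+0j)], [0.42+0.00j, 0.19+0.57j, 0.19-0.57j, (0.61+0j), 0.22+0.00j]]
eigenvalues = [(-10.44+0j), (1.73+6.36j), (1.73-6.36j), (2.79+0j), (6.12+0j)]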